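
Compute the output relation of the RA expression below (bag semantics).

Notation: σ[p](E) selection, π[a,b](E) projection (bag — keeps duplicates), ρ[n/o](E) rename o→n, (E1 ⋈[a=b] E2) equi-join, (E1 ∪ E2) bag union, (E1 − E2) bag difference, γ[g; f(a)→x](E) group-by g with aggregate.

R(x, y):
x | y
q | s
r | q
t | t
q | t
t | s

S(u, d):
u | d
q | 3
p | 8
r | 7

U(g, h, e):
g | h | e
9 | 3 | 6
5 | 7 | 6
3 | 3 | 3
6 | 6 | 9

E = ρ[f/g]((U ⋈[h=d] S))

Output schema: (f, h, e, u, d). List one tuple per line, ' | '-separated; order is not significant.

Stepwise |·|:
  U → 4
  S → 3
  (U ⋈[h=d] S) → 3
  ρ[f/g]((U ⋈[h=d] S)) → 3

== RESULT ==
f | h | e | u | d
3 | 3 | 3 | q | 3
5 | 7 | 6 | r | 7
9 | 3 | 6 | q | 3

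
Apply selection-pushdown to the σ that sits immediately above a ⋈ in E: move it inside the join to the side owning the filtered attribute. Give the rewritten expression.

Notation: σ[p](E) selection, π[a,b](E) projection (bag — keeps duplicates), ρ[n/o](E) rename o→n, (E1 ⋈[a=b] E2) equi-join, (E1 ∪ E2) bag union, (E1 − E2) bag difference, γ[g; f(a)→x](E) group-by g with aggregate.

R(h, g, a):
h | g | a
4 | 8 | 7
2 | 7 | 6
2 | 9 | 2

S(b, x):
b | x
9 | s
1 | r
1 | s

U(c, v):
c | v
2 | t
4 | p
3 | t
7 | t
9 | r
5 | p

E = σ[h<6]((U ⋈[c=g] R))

σ filters on h, owned by the right side.
E' = (U ⋈[c=g] σ[h<6](R))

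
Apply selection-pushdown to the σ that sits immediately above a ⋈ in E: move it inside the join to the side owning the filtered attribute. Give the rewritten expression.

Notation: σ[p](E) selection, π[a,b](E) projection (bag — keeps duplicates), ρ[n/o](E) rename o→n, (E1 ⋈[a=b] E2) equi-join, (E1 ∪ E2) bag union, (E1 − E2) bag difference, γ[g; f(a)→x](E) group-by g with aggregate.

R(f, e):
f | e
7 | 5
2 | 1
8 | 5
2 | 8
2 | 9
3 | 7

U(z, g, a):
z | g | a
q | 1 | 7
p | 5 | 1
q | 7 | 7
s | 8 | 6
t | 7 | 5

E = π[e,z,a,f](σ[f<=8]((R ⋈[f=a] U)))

σ filters on f, owned by the left side.
E' = π[e,z,a,f]((σ[f<=8](R) ⋈[f=a] U))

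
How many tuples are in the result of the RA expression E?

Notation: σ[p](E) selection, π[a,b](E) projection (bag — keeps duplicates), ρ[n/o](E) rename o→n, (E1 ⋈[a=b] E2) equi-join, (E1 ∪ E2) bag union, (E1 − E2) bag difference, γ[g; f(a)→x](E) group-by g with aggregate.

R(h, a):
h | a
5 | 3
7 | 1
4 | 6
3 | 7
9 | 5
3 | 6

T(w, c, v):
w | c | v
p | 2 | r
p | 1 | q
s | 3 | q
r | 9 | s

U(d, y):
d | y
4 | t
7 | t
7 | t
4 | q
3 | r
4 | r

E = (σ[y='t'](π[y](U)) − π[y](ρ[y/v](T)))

Subexpression sizes:
  U → 6
  π[y](U) → 6
  σ[y='t'](π[y](U)) → 3
  T → 4
  ρ[y/v](T) → 4
  π[y](ρ[y/v](T)) → 4
  (σ[y='t'](π[y](U)) − π[y](ρ[y/v](T))) → 3

|E| = 3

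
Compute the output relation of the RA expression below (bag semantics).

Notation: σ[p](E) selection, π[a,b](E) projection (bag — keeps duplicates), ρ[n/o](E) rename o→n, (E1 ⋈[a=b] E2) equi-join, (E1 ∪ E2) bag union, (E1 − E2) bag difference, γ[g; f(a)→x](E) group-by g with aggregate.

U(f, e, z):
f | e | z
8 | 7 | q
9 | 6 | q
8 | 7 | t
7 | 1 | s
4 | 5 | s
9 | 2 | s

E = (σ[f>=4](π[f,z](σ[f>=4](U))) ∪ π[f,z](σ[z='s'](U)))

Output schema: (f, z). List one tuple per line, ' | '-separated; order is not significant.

Subexpression sizes:
  U → 6
  σ[f>=4](U) → 6
  π[f,z](σ[f>=4](U)) → 6
  σ[f>=4](π[f,z](σ[f>=4](U))) → 6
  U → 6
  σ[z='s'](U) → 3
  π[f,z](σ[z='s'](U)) → 3
  (σ[f>=4](π[f,z](σ[f>=4](U))) ∪ π[f,z](σ[z='s'](U))) → 9

== RESULT ==
f | z
4 | s
4 | s
7 | s
7 | s
8 | q
8 | t
9 | q
9 | s
9 | s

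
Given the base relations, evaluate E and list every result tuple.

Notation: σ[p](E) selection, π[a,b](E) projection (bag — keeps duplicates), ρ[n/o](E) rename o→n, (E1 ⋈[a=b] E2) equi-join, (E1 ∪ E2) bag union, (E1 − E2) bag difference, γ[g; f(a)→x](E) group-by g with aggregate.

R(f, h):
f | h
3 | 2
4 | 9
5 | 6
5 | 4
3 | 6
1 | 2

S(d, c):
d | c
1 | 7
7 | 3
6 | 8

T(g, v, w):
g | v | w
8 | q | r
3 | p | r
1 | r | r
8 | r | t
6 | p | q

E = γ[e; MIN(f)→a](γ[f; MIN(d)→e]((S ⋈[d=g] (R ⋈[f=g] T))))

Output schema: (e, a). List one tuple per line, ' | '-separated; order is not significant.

Row counts bottom-up:
  S → 3
  R → 6
  T → 5
  (R ⋈[f=g] T) → 3
  (S ⋈[d=g] (R ⋈[f=g] T)) → 1
  γ[f; MIN(d)→e]((S ⋈[d=g] (R ⋈[f=g] T))) → 1
  γ[e; MIN(f)→a](γ[f; MIN(d)→e]((S ⋈[d=g] (R ⋈[f=g] T)))) → 1

== RESULT ==
e | a
1 | 1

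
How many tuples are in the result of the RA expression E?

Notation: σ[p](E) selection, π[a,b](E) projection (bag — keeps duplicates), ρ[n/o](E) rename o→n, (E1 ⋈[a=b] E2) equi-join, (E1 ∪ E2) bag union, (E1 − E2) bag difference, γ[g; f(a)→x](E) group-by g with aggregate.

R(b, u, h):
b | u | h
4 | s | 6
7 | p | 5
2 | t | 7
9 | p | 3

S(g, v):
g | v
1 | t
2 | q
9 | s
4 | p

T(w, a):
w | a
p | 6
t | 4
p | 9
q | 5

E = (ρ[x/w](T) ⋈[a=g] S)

Subexpression sizes:
  T → 4
  ρ[x/w](T) → 4
  S → 4
  (ρ[x/w](T) ⋈[a=g] S) → 2

|E| = 2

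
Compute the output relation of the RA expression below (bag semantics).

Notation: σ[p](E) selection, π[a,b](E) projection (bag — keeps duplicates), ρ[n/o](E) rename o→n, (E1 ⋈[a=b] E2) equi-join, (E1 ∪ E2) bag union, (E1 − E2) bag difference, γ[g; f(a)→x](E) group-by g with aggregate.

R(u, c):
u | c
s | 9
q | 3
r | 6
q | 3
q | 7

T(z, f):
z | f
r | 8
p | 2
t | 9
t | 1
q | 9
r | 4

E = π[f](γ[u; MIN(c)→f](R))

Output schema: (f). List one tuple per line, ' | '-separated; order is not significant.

Stepwise |·|:
  R → 5
  γ[u; MIN(c)→f](R) → 3
  π[f](γ[u; MIN(c)→f](R)) → 3

== RESULT ==
f
3
6
9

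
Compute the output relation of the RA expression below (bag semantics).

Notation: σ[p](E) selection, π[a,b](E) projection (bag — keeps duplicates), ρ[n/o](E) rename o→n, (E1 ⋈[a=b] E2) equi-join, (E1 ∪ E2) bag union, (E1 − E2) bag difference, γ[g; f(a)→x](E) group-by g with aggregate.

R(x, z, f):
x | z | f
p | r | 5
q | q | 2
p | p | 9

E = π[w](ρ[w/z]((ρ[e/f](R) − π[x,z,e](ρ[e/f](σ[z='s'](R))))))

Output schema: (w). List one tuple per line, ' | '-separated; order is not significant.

Row counts bottom-up:
  R → 3
  ρ[e/f](R) → 3
  R → 3
  σ[z='s'](R) → 0
  ρ[e/f](σ[z='s'](R)) → 0
  π[x,z,e](ρ[e/f](σ[z='s'](R))) → 0
  (ρ[e/f](R) − π[x,z,e](ρ[e/f](σ[z='s'](R)))) → 3
  ρ[w/z]((ρ[e/f](R) − π[x,z,e](ρ[e/f](σ[z='s'](R))))) → 3
  π[w](ρ[w/z]((ρ[e/f](R) − π[x,z,e](ρ[e/f](σ[z='s'](R)))))) → 3

== RESULT ==
w
p
q
r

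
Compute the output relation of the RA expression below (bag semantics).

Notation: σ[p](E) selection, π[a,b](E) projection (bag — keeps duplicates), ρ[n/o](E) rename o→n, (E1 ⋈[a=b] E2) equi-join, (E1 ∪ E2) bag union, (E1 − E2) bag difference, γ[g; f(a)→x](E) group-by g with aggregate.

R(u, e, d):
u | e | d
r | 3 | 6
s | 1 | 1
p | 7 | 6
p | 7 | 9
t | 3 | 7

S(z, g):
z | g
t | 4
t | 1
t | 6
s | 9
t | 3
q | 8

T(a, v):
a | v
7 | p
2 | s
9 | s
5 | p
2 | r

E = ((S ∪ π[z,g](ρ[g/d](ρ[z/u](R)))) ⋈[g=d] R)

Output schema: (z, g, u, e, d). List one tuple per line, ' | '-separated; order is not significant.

Subexpression sizes:
  S → 6
  R → 5
  ρ[z/u](R) → 5
  ρ[g/d](ρ[z/u](R)) → 5
  π[z,g](ρ[g/d](ρ[z/u](R))) → 5
  (S ∪ π[z,g](ρ[g/d](ρ[z/u](R)))) → 11
  R → 5
  ((S ∪ π[z,g](ρ[g/d](ρ[z/u](R)))) ⋈[g=d] R) → 11

== RESULT ==
z | g | u | e | d
p | 6 | p | 7 | 6
p | 6 | r | 3 | 6
p | 9 | p | 7 | 9
r | 6 | p | 7 | 6
r | 6 | r | 3 | 6
s | 1 | s | 1 | 1
s | 9 | p | 7 | 9
t | 1 | s | 1 | 1
t | 6 | p | 7 | 6
t | 6 | r | 3 | 6
t | 7 | t | 3 | 7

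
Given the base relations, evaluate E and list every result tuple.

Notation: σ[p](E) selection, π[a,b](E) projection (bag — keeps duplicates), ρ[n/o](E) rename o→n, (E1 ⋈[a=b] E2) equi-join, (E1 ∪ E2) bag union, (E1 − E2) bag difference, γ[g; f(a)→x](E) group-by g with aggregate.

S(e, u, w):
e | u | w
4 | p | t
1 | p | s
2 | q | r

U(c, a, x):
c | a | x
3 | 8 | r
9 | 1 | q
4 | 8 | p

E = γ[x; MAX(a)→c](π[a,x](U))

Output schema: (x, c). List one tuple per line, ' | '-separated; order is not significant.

Row counts bottom-up:
  U → 3
  π[a,x](U) → 3
  γ[x; MAX(a)→c](π[a,x](U)) → 3

== RESULT ==
x | c
p | 8
q | 1
r | 8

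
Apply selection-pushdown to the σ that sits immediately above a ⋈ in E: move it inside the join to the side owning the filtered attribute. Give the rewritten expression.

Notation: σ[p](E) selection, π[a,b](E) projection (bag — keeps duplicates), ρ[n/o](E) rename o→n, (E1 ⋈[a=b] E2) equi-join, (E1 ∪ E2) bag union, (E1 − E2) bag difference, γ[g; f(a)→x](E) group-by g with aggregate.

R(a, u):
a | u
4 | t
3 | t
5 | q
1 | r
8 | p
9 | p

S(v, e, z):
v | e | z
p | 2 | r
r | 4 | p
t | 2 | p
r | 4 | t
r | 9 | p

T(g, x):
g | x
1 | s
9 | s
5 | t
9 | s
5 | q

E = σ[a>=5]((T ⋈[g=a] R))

σ filters on a, owned by the right side.
E' = (T ⋈[g=a] σ[a>=5](R))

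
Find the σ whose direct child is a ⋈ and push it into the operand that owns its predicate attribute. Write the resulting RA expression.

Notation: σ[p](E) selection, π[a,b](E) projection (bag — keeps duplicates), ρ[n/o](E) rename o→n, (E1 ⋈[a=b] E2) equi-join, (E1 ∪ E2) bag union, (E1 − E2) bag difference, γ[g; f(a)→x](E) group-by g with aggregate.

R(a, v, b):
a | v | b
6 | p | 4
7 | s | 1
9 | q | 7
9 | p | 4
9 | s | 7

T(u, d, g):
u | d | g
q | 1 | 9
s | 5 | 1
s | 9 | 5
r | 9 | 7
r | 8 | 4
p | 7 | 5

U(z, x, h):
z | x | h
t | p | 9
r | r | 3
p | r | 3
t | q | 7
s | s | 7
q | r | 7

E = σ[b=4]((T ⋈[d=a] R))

σ filters on b, owned by the right side.
E' = (T ⋈[d=a] σ[b=4](R))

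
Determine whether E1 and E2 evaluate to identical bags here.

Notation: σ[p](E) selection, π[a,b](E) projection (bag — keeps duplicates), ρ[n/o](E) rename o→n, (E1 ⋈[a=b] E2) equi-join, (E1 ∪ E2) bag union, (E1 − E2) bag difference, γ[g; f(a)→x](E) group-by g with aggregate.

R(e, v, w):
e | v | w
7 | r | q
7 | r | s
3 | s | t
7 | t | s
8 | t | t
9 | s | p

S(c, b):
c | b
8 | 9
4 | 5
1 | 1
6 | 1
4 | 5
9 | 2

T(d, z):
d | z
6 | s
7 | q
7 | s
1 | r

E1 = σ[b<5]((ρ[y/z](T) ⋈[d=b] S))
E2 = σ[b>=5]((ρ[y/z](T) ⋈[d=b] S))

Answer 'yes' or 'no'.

E1 row counts bottom-up:
  T → 4
  ρ[y/z](T) → 4
  S → 6
  (ρ[y/z](T) ⋈[d=b] S) → 2
  σ[b<5]((ρ[y/z](T) ⋈[d=b] S)) → 2
E2 row counts bottom-up:
  T → 4
  ρ[y/z](T) → 4
  S → 6
  (ρ[y/z](T) ⋈[d=b] S) → 2
  σ[b>=5]((ρ[y/z](T) ⋈[d=b] S)) → 0

E1 result:
d | y | c | b
1 | r | 1 | 1
1 | r | 6 | 1
E2 result:
d | y | c | b
(0 rows)
Witness: (1, 'r', 1, 1) appears 1× in E1 but 0× in E2.

no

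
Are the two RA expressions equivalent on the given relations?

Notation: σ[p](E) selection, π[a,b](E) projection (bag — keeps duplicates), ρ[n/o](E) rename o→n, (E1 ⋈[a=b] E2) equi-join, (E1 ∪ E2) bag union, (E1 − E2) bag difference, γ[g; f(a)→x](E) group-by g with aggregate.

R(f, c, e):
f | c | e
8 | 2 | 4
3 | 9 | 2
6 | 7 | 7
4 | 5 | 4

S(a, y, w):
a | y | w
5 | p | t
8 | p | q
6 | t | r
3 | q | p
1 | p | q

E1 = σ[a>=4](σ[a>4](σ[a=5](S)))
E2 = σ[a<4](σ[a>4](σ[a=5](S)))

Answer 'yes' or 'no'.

E1 stepwise |·|:
  S → 5
  σ[a=5](S) → 1
  σ[a>4](σ[a=5](S)) → 1
  σ[a>=4](σ[a>4](σ[a=5](S))) → 1
E2 stepwise |·|:
  S → 5
  σ[a=5](S) → 1
  σ[a>4](σ[a=5](S)) → 1
  σ[a<4](σ[a>4](σ[a=5](S))) → 0

E1 result:
a | y | w
5 | p | t
E2 result:
a | y | w
(0 rows)
Witness: (5, 'p', 't') appears 1× in E1 but 0× in E2.

no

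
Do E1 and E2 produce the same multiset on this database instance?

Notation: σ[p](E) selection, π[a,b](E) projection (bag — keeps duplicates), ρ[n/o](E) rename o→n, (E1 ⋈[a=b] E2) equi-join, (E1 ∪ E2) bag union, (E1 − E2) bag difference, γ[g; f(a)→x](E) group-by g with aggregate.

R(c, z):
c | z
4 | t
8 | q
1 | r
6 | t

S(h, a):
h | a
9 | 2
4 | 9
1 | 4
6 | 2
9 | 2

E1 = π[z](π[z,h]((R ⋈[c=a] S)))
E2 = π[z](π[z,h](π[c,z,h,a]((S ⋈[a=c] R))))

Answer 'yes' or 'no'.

E1 stepwise |·|:
  R → 4
  S → 5
  (R ⋈[c=a] S) → 1
  π[z,h]((R ⋈[c=a] S)) → 1
  π[z](π[z,h]((R ⋈[c=a] S))) → 1
E2 stepwise |·|:
  S → 5
  R → 4
  (S ⋈[a=c] R) → 1
  π[c,z,h,a]((S ⋈[a=c] R)) → 1
  π[z,h](π[c,z,h,a]((S ⋈[a=c] R))) → 1
  π[z](π[z,h](π[c,z,h,a]((S ⋈[a=c] R)))) → 1

E1 and E2 produce the same multiset:
z
t

yes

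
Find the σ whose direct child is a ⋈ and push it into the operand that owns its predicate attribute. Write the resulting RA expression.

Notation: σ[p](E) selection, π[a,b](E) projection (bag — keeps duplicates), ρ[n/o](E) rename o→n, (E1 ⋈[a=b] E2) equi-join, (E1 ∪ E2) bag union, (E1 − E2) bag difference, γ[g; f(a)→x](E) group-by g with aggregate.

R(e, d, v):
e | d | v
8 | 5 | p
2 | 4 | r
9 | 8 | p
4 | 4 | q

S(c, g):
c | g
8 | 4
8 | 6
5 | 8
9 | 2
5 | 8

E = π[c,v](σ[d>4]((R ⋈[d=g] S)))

σ filters on d, owned by the left side.
E' = π[c,v]((σ[d>4](R) ⋈[d=g] S))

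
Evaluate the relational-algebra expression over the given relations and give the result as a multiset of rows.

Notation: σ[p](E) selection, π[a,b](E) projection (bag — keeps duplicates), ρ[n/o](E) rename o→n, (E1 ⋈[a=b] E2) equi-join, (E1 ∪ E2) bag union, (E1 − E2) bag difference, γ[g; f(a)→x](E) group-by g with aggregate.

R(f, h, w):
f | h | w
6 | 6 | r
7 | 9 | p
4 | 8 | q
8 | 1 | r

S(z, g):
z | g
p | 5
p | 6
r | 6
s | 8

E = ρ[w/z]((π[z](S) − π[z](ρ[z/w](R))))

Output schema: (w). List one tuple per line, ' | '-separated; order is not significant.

Subexpression sizes:
  S → 4
  π[z](S) → 4
  R → 4
  ρ[z/w](R) → 4
  π[z](ρ[z/w](R)) → 4
  (π[z](S) − π[z](ρ[z/w](R))) → 2
  ρ[w/z]((π[z](S) − π[z](ρ[z/w](R)))) → 2

== RESULT ==
w
p
s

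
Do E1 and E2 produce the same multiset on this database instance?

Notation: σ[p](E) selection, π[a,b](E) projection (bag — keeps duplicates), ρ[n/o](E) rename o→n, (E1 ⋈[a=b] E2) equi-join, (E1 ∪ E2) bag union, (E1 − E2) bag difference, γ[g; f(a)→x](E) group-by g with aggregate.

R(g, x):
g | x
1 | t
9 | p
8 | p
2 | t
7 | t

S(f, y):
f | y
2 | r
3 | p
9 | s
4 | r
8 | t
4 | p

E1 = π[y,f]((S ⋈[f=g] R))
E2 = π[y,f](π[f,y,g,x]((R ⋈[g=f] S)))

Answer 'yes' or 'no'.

E1 per-node cardinality:
  S → 6
  R → 5
  (S ⋈[f=g] R) → 3
  π[y,f]((S ⋈[f=g] R)) → 3
E2 per-node cardinality:
  R → 5
  S → 6
  (R ⋈[g=f] S) → 3
  π[f,y,g,x]((R ⋈[g=f] S)) → 3
  π[y,f](π[f,y,g,x]((R ⋈[g=f] S))) → 3

E1 and E2 produce the same multiset:
y | f
r | 2
s | 9
t | 8

yes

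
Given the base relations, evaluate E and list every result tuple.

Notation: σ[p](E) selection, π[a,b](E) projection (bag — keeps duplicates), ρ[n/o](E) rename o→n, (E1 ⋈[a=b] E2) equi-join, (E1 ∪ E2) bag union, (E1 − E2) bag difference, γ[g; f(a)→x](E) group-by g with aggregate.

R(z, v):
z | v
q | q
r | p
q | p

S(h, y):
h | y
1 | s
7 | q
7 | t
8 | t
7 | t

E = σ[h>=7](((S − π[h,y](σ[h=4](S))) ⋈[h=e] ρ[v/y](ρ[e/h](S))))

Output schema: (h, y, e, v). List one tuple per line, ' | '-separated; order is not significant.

Row counts bottom-up:
  S → 5
  S → 5
  σ[h=4](S) → 0
  π[h,y](σ[h=4](S)) → 0
  (S − π[h,y](σ[h=4](S))) → 5
  S → 5
  ρ[e/h](S) → 5
  ρ[v/y](ρ[e/h](S)) → 5
  ((S − π[h,y](σ[h=4](S))) ⋈[h=e] ρ[v/y](ρ[e/h](S))) → 11
  σ[h>=7](((S − π[h,y](σ[h=4](S))) ⋈[h=e] ρ[v/y](ρ[e/h](S)))) → 10

== RESULT ==
h | y | e | v
7 | q | 7 | q
7 | q | 7 | t
7 | q | 7 | t
7 | t | 7 | q
7 | t | 7 | q
7 | t | 7 | t
7 | t | 7 | t
7 | t | 7 | t
7 | t | 7 | t
8 | t | 8 | t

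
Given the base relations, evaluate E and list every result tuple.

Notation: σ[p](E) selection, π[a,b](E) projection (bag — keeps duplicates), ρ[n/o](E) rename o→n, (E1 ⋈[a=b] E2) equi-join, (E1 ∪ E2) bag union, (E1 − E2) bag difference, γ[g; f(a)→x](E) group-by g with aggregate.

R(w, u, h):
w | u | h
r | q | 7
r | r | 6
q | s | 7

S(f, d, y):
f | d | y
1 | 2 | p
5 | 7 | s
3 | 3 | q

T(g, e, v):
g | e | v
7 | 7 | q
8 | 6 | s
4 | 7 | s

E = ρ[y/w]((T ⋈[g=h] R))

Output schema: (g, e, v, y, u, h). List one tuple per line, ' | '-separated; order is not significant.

Row counts bottom-up:
  T → 3
  R → 3
  (T ⋈[g=h] R) → 2
  ρ[y/w]((T ⋈[g=h] R)) → 2

== RESULT ==
g | e | v | y | u | h
7 | 7 | q | q | s | 7
7 | 7 | q | r | q | 7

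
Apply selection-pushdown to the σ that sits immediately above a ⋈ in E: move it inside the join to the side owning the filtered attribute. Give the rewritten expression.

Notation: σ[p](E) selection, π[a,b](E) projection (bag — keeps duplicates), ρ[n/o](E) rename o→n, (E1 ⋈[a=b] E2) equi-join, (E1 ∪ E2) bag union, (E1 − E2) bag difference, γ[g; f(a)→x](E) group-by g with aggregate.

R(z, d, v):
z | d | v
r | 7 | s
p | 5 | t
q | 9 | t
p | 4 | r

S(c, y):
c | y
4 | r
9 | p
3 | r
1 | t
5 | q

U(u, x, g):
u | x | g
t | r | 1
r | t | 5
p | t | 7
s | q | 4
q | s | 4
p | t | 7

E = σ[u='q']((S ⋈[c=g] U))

σ filters on u, owned by the right side.
E' = (S ⋈[c=g] σ[u='q'](U))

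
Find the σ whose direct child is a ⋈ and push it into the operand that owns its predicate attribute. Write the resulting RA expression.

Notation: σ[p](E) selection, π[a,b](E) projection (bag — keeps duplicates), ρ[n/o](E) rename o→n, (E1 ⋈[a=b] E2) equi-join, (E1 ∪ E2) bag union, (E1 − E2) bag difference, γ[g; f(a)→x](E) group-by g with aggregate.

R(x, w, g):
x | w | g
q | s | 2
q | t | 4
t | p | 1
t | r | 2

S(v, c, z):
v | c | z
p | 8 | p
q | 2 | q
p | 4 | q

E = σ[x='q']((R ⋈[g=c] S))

σ filters on x, owned by the left side.
E' = (σ[x='q'](R) ⋈[g=c] S)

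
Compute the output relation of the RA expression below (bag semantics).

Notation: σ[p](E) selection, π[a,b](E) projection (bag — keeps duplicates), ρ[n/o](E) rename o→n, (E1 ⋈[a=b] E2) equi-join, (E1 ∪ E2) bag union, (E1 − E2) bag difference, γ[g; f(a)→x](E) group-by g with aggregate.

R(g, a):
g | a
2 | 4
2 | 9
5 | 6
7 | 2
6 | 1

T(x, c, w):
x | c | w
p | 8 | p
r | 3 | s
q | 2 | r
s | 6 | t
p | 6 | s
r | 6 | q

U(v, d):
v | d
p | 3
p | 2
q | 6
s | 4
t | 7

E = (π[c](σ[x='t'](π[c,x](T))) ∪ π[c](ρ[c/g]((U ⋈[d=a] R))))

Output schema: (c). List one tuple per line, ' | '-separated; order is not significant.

Stepwise |·|:
  T → 6
  π[c,x](T) → 6
  σ[x='t'](π[c,x](T)) → 0
  π[c](σ[x='t'](π[c,x](T))) → 0
  U → 5
  R → 5
  (U ⋈[d=a] R) → 3
  ρ[c/g]((U ⋈[d=a] R)) → 3
  π[c](ρ[c/g]((U ⋈[d=a] R))) → 3
  (π[c](σ[x='t'](π[c,x](T))) ∪ π[c](ρ[c/g]((U ⋈[d=a] R)))) → 3

== RESULT ==
c
2
5
7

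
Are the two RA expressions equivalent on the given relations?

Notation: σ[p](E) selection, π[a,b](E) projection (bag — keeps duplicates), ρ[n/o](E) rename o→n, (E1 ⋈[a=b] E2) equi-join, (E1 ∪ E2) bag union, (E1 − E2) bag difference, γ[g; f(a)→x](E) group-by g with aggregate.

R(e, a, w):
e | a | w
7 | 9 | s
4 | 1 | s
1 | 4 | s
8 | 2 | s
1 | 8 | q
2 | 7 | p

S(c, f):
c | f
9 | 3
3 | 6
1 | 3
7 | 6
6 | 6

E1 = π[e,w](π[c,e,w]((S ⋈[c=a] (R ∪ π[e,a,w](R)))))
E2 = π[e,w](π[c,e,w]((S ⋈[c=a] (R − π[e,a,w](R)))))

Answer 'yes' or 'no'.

E1 stepwise |·|:
  S → 5
  R → 6
  R → 6
  π[e,a,w](R) → 6
  (R ∪ π[e,a,w](R)) → 12
  (S ⋈[c=a] (R ∪ π[e,a,w](R))) → 6
  π[c,e,w]((S ⋈[c=a] (R ∪ π[e,a,w](R)))) → 6
  π[e,w](π[c,e,w]((S ⋈[c=a] (R ∪ π[e,a,w](R))))) → 6
E2 stepwise |·|:
  S → 5
  R → 6
  R → 6
  π[e,a,w](R) → 6
  (R − π[e,a,w](R)) → 0
  (S ⋈[c=a] (R − π[e,a,w](R))) → 0
  π[c,e,w]((S ⋈[c=a] (R − π[e,a,w](R)))) → 0
  π[e,w](π[c,e,w]((S ⋈[c=a] (R − π[e,a,w](R))))) → 0

E1 result:
e | w
2 | p
2 | p
4 | s
4 | s
7 | s
7 | s
E2 result:
e | w
(0 rows)
Witness: (4, 's') appears 2× in E1 but 0× in E2.

no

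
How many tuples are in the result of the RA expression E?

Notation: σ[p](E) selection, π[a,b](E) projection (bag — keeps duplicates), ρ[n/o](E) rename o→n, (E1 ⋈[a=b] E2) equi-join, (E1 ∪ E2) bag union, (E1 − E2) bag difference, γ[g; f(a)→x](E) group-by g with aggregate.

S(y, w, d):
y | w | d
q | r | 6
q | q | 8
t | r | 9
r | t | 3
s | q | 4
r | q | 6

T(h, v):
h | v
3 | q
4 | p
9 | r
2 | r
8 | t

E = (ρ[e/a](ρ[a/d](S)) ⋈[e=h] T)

Subexpression sizes:
  S → 6
  ρ[a/d](S) → 6
  ρ[e/a](ρ[a/d](S)) → 6
  T → 5
  (ρ[e/a](ρ[a/d](S)) ⋈[e=h] T) → 4

|E| = 4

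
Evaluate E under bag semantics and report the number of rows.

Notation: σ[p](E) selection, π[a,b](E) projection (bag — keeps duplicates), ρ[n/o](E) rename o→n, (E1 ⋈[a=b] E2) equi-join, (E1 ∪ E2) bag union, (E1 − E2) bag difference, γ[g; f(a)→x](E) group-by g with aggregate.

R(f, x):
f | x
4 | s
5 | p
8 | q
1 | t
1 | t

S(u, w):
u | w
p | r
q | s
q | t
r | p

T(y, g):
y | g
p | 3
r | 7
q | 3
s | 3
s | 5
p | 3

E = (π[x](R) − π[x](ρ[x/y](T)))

Row counts bottom-up:
  R → 5
  π[x](R) → 5
  T → 6
  ρ[x/y](T) → 6
  π[x](ρ[x/y](T)) → 6
  (π[x](R) − π[x](ρ[x/y](T))) → 2

|E| = 2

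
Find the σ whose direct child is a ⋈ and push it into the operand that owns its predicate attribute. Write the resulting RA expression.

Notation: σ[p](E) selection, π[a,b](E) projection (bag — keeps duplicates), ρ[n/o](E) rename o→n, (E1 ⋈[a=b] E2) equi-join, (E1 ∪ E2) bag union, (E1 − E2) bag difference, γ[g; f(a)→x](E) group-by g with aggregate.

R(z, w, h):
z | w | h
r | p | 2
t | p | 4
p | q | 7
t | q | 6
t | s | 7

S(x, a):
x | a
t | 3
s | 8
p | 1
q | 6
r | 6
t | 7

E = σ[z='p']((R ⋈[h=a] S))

σ filters on z, owned by the left side.
E' = (σ[z='p'](R) ⋈[h=a] S)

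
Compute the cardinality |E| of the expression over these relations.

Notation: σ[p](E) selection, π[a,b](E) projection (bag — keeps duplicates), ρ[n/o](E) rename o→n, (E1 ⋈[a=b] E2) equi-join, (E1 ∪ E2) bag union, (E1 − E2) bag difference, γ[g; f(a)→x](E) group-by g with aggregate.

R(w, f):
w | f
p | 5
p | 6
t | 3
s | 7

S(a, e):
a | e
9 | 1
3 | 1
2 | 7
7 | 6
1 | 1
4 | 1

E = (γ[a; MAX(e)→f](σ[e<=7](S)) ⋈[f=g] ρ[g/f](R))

Per-node cardinality:
  S → 6
  σ[e<=7](S) → 6
  γ[a; MAX(e)→f](σ[e<=7](S)) → 6
  R → 4
  ρ[g/f](R) → 4
  (γ[a; MAX(e)→f](σ[e<=7](S)) ⋈[f=g] ρ[g/f](R)) → 2

|E| = 2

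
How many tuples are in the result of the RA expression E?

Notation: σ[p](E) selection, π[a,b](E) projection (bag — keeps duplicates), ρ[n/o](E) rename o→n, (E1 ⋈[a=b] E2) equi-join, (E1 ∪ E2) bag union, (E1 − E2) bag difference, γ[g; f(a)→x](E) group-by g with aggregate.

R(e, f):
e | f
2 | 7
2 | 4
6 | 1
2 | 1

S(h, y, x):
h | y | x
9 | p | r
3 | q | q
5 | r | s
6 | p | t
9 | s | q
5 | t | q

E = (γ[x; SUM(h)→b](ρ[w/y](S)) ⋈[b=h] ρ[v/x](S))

Per-node cardinality:
  S → 6
  ρ[w/y](S) → 6
  γ[x; SUM(h)→b](ρ[w/y](S)) → 4
  S → 6
  ρ[v/x](S) → 6
  (γ[x; SUM(h)→b](ρ[w/y](S)) ⋈[b=h] ρ[v/x](S)) → 5

|E| = 5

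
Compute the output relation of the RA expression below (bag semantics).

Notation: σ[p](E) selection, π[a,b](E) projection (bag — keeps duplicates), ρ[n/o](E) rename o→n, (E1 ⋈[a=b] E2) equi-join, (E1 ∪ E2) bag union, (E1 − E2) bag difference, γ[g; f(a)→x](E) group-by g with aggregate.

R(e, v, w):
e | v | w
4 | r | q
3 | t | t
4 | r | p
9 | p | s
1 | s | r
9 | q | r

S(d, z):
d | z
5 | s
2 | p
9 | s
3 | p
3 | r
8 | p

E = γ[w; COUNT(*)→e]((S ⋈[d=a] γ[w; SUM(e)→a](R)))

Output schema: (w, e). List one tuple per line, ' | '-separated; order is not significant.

Subexpression sizes:
  S → 6
  R → 6
  γ[w; SUM(e)→a](R) → 5
  (S ⋈[d=a] γ[w; SUM(e)→a](R)) → 3
  γ[w; COUNT(*)→e]((S ⋈[d=a] γ[w; SUM(e)→a](R))) → 2

== RESULT ==
w | e
s | 1
t | 2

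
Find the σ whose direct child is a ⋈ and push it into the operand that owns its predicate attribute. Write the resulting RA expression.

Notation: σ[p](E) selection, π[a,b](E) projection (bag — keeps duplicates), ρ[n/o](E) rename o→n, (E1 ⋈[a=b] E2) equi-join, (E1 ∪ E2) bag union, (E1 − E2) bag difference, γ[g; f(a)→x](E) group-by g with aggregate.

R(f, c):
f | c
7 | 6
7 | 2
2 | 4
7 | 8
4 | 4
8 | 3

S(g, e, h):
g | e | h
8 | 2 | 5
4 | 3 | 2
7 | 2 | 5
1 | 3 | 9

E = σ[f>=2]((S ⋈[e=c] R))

σ filters on f, owned by the right side.
E' = (S ⋈[e=c] σ[f>=2](R))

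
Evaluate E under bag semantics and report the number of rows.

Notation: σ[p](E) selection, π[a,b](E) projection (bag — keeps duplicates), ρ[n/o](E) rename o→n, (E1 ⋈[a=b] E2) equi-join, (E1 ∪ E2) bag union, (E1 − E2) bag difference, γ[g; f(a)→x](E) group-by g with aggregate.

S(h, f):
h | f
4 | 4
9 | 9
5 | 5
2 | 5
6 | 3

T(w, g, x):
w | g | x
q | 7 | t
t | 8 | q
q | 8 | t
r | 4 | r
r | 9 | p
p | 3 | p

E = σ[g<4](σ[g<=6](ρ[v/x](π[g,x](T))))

Subexpression sizes:
  T → 6
  π[g,x](T) → 6
  ρ[v/x](π[g,x](T)) → 6
  σ[g<=6](ρ[v/x](π[g,x](T))) → 2
  σ[g<4](σ[g<=6](ρ[v/x](π[g,x](T)))) → 1

|E| = 1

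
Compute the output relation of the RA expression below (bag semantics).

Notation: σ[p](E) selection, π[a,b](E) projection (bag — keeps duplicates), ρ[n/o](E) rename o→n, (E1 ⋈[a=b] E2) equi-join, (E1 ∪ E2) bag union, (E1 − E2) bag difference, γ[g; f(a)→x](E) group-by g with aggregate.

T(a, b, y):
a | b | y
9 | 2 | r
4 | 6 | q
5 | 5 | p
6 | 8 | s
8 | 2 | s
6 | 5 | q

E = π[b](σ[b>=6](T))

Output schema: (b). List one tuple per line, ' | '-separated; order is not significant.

Row counts bottom-up:
  T → 6
  σ[b>=6](T) → 2
  π[b](σ[b>=6](T)) → 2

== RESULT ==
b
6
8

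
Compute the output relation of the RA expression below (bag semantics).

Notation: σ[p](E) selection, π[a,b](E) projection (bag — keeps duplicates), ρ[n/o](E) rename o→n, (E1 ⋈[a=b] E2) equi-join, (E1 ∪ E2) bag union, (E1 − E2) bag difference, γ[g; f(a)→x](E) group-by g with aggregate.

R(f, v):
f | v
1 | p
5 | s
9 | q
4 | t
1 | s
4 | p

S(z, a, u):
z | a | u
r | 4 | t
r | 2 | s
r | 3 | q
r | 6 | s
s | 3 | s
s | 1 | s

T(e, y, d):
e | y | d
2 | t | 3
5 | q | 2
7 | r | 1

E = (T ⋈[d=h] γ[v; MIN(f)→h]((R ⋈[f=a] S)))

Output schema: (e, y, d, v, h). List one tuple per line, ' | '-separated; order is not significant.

Row counts bottom-up:
  T → 3
  R → 6
  S → 6
  (R ⋈[f=a] S) → 4
  γ[v; MIN(f)→h]((R ⋈[f=a] S)) → 3
  (T ⋈[d=h] γ[v; MIN(f)→h]((R ⋈[f=a] S))) → 2

== RESULT ==
e | y | d | v | h
7 | r | 1 | p | 1
7 | r | 1 | s | 1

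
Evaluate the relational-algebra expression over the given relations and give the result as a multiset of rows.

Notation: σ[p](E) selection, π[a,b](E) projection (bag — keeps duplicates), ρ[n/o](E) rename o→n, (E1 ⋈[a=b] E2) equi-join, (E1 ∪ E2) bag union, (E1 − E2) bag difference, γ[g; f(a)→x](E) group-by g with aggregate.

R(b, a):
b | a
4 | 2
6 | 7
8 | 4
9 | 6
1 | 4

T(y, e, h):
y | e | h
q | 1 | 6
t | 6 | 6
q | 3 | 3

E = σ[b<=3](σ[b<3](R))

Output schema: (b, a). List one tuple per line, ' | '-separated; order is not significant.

Stepwise |·|:
  R → 5
  σ[b<3](R) → 1
  σ[b<=3](σ[b<3](R)) → 1

== RESULT ==
b | a
1 | 4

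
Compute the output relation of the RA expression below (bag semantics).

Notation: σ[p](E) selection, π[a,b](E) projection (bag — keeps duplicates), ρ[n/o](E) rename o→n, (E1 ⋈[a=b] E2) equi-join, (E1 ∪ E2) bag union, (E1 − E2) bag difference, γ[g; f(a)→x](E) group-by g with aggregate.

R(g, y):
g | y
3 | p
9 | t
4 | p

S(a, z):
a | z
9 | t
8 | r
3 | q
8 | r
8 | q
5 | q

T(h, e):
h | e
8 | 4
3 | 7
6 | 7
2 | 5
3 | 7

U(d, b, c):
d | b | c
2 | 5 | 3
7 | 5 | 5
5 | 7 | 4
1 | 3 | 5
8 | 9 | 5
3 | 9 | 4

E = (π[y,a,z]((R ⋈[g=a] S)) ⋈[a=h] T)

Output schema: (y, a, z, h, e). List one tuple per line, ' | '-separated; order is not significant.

Per-node cardinality:
  R → 3
  S → 6
  (R ⋈[g=a] S) → 2
  π[y,a,z]((R ⋈[g=a] S)) → 2
  T → 5
  (π[y,a,z]((R ⋈[g=a] S)) ⋈[a=h] T) → 2

== RESULT ==
y | a | z | h | e
p | 3 | q | 3 | 7
p | 3 | q | 3 | 7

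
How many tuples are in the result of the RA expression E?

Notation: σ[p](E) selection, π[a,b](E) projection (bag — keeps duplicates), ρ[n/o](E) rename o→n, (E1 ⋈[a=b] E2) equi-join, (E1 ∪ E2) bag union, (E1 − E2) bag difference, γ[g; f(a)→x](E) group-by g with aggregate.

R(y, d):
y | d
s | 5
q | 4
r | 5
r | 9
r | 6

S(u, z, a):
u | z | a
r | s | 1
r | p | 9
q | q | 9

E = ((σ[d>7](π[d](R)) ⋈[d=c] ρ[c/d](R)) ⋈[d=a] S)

Stepwise |·|:
  R → 5
  π[d](R) → 5
  σ[d>7](π[d](R)) → 1
  R → 5
  ρ[c/d](R) → 5
  (σ[d>7](π[d](R)) ⋈[d=c] ρ[c/d](R)) → 1
  S → 3
  ((σ[d>7](π[d](R)) ⋈[d=c] ρ[c/d](R)) ⋈[d=a] S) → 2

|E| = 2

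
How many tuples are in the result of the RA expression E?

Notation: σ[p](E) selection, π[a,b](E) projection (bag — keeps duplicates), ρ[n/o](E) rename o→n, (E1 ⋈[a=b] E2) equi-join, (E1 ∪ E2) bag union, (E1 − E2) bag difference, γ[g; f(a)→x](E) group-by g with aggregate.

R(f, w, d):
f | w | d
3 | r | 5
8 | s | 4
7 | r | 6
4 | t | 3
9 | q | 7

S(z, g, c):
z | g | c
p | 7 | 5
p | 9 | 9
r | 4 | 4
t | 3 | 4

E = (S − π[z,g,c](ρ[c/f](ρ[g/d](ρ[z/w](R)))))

Per-node cardinality:
  S → 4
  R → 5
  ρ[z/w](R) → 5
  ρ[g/d](ρ[z/w](R)) → 5
  ρ[c/f](ρ[g/d](ρ[z/w](R))) → 5
  π[z,g,c](ρ[c/f](ρ[g/d](ρ[z/w](R)))) → 5
  (S − π[z,g,c](ρ[c/f](ρ[g/d](ρ[z/w](R))))) → 3

|E| = 3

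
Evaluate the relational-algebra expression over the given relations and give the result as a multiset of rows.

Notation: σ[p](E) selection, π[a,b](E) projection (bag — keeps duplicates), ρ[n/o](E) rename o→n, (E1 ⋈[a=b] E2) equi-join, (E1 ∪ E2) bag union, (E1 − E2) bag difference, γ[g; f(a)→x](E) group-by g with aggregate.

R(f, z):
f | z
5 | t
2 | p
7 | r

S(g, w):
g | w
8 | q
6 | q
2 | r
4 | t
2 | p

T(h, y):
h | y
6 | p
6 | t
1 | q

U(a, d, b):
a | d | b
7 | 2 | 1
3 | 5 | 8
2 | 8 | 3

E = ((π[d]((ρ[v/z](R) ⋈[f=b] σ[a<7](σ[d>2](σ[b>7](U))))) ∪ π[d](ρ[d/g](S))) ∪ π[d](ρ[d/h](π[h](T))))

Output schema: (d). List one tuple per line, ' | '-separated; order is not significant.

Stepwise |·|:
  R → 3
  ρ[v/z](R) → 3
  U → 3
  σ[b>7](U) → 1
  σ[d>2](σ[b>7](U)) → 1
  σ[a<7](σ[d>2](σ[b>7](U))) → 1
  (ρ[v/z](R) ⋈[f=b] σ[a<7](σ[d>2](σ[b>7](U)))) → 0
  π[d]((ρ[v/z](R) ⋈[f=b] σ[a<7](σ[d>2](σ[b>7](U))))) → 0
  S → 5
  ρ[d/g](S) → 5
  π[d](ρ[d/g](S)) → 5
  (π[d]((ρ[v/z](R) ⋈[f=b] σ[a<7](σ[d>2](σ[b>7](U))))) ∪ π[d](ρ[d/g](S))) → 5
  T → 3
  π[h](T) → 3
  ρ[d/h](π[h](T)) → 3
  π[d](ρ[d/h](π[h](T))) → 3
  ((π[d]((ρ[v/z](R) ⋈[f=b] σ[a<7](σ[d>2](σ[b>7](U))))) ∪ π[d](ρ[d/g](S))) ∪ π[d](ρ[d/h](π[h](T)))) → 8

== RESULT ==
d
1
2
2
4
6
6
6
8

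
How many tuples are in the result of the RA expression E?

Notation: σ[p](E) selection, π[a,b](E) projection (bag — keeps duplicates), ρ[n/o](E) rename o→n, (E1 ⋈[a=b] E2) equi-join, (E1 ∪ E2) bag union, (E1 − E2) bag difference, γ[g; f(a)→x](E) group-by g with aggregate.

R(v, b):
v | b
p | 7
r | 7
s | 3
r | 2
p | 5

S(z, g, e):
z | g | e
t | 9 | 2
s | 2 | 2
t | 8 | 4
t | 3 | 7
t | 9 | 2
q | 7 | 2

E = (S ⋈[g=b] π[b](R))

Row counts bottom-up:
  S → 6
  R → 5
  π[b](R) → 5
  (S ⋈[g=b] π[b](R)) → 4

|E| = 4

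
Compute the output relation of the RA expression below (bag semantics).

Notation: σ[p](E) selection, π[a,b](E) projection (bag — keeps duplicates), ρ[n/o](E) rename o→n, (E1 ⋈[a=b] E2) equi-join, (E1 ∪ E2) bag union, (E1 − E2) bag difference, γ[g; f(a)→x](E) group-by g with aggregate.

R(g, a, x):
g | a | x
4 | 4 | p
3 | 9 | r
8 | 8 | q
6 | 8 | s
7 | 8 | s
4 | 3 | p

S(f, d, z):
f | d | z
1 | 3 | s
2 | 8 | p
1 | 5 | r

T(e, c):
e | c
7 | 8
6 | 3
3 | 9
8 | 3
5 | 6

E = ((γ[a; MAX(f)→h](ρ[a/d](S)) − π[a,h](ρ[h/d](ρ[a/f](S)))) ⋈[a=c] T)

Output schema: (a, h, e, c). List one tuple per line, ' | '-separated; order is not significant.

Subexpression sizes:
  S → 3
  ρ[a/d](S) → 3
  γ[a; MAX(f)→h](ρ[a/d](S)) → 3
  S → 3
  ρ[a/f](S) → 3
  ρ[h/d](ρ[a/f](S)) → 3
  π[a,h](ρ[h/d](ρ[a/f](S))) → 3
  (γ[a; MAX(f)→h](ρ[a/d](S)) − π[a,h](ρ[h/d](ρ[a/f](S)))) → 3
  T → 5
  ((γ[a; MAX(f)→h](ρ[a/d](S)) − π[a,h](ρ[h/d](ρ[a/f](S)))) ⋈[a=c] T) → 3

== RESULT ==
a | h | e | c
3 | 1 | 6 | 3
3 | 1 | 8 | 3
8 | 2 | 7 | 8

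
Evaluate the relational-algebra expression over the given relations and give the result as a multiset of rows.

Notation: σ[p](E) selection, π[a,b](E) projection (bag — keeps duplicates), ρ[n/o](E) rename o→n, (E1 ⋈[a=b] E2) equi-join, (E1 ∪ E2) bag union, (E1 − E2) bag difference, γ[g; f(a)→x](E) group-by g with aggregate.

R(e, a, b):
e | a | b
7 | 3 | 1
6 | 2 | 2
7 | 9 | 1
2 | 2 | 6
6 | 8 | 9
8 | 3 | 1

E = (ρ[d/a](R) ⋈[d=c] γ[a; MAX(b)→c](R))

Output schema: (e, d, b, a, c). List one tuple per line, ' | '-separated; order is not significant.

Subexpression sizes:
  R → 6
  ρ[d/a](R) → 6
  R → 6
  γ[a; MAX(b)→c](R) → 4
  (ρ[d/a](R) ⋈[d=c] γ[a; MAX(b)→c](R)) → 1

== RESULT ==
e | d | b | a | c
7 | 9 | 1 | 8 | 9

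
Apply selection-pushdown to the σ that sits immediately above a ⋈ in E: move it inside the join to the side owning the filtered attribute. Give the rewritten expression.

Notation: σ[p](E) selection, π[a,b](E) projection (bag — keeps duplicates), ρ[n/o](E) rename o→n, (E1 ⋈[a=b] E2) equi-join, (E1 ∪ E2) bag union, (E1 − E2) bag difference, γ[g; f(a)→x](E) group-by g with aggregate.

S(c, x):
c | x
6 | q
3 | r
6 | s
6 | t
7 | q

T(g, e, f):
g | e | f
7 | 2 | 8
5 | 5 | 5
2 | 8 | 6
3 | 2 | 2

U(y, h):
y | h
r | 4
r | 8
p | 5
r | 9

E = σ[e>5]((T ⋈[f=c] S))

σ filters on e, owned by the left side.
E' = (σ[e>5](T) ⋈[f=c] S)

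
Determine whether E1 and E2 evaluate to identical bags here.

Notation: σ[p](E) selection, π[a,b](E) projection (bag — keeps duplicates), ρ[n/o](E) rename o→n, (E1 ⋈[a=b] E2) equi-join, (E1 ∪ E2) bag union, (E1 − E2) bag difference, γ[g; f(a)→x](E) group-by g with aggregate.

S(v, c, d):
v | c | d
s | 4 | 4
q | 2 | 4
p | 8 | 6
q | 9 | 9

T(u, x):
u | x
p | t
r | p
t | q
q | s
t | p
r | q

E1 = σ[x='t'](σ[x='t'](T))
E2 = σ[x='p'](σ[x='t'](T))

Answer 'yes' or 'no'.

E1 row counts bottom-up:
  T → 6
  σ[x='t'](T) → 1
  σ[x='t'](σ[x='t'](T)) → 1
E2 row counts bottom-up:
  T → 6
  σ[x='t'](T) → 1
  σ[x='p'](σ[x='t'](T)) → 0

E1 result:
u | x
p | t
E2 result:
u | x
(0 rows)
Witness: ('p', 't') appears 1× in E1 but 0× in E2.

no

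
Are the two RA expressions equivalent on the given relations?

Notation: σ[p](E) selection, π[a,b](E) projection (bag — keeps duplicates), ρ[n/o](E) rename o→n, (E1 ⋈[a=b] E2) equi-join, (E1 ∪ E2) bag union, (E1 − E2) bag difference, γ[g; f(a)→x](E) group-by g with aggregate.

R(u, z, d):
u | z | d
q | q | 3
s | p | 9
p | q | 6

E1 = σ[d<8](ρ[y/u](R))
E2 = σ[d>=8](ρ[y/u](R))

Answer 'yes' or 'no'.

E1 stepwise |·|:
  R → 3
  ρ[y/u](R) → 3
  σ[d<8](ρ[y/u](R)) → 2
E2 stepwise |·|:
  R → 3
  ρ[y/u](R) → 3
  σ[d>=8](ρ[y/u](R)) → 1

E1 result:
y | z | d
p | q | 6
q | q | 3
E2 result:
y | z | d
s | p | 9
Witness: ('s', 'p', 9) appears 0× in E1 but 1× in E2.

no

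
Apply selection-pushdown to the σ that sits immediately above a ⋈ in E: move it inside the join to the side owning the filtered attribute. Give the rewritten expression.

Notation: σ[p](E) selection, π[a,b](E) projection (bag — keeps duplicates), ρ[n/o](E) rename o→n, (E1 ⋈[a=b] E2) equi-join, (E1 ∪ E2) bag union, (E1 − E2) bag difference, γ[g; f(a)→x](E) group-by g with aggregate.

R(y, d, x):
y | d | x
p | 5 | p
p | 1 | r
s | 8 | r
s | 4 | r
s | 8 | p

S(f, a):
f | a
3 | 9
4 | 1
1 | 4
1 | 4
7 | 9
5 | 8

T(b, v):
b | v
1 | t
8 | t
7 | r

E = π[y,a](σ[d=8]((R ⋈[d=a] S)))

σ filters on d, owned by the left side.
E' = π[y,a]((σ[d=8](R) ⋈[d=a] S))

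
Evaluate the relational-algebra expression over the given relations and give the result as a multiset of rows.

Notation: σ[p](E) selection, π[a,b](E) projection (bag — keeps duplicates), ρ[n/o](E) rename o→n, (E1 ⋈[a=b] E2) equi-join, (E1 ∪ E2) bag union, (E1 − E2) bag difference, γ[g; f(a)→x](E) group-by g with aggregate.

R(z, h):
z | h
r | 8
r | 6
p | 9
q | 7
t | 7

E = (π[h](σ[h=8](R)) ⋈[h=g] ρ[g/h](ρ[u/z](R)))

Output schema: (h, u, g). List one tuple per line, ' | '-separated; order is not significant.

Per-node cardinality:
  R → 5
  σ[h=8](R) → 1
  π[h](σ[h=8](R)) → 1
  R → 5
  ρ[u/z](R) → 5
  ρ[g/h](ρ[u/z](R)) → 5
  (π[h](σ[h=8](R)) ⋈[h=g] ρ[g/h](ρ[u/z](R))) → 1

== RESULT ==
h | u | g
8 | r | 8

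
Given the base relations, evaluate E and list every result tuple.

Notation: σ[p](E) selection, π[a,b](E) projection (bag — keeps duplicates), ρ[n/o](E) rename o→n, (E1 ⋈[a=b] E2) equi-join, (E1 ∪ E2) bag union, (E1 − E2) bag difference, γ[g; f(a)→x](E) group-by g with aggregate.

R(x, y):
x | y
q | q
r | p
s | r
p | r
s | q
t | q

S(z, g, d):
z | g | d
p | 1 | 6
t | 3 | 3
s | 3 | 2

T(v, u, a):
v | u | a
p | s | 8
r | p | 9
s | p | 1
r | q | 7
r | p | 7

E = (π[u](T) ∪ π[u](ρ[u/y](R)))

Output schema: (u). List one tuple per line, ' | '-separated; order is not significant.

Stepwise |·|:
  T → 5
  π[u](T) → 5
  R → 6
  ρ[u/y](R) → 6
  π[u](ρ[u/y](R)) → 6
  (π[u](T) ∪ π[u](ρ[u/y](R))) → 11

== RESULT ==
u
p
p
p
p
q
q
q
q
r
r
s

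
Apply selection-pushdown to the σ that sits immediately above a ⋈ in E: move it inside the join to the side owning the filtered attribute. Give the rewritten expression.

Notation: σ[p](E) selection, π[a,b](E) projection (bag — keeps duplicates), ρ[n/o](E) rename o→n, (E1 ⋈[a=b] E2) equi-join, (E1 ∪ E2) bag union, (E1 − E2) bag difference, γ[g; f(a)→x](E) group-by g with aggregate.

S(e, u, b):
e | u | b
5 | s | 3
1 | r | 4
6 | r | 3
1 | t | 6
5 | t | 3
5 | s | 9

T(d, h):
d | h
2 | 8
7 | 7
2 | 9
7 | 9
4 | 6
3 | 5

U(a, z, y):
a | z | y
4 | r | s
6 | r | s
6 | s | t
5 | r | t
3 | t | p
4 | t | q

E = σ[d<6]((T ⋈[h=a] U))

σ filters on d, owned by the left side.
E' = (σ[d<6](T) ⋈[h=a] U)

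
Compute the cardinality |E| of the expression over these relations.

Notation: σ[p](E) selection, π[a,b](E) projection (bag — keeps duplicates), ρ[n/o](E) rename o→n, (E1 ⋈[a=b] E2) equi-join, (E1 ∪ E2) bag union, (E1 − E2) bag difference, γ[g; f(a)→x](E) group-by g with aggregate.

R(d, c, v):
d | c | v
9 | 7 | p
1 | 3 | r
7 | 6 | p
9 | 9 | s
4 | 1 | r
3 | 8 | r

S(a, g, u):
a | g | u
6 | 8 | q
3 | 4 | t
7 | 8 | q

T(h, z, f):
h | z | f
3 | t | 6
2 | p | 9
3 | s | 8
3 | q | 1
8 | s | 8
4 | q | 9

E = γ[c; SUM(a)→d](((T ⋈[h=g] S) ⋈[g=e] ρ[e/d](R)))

Row counts bottom-up:
  T → 6
  S → 3
  (T ⋈[h=g] S) → 3
  R → 6
  ρ[e/d](R) → 6
  ((T ⋈[h=g] S) ⋈[g=e] ρ[e/d](R)) → 1
  γ[c; SUM(a)→d](((T ⋈[h=g] S) ⋈[g=e] ρ[e/d](R))) → 1

|E| = 1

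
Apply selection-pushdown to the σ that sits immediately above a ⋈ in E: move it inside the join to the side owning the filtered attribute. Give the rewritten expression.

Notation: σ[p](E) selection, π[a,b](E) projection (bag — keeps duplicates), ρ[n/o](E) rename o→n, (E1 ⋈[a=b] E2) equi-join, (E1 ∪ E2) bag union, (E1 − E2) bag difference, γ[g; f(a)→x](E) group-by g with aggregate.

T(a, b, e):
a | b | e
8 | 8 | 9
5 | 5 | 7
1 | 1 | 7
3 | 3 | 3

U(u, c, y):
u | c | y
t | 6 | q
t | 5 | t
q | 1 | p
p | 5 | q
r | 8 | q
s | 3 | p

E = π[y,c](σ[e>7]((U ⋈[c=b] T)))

σ filters on e, owned by the right side.
E' = π[y,c]((U ⋈[c=b] σ[e>7](T)))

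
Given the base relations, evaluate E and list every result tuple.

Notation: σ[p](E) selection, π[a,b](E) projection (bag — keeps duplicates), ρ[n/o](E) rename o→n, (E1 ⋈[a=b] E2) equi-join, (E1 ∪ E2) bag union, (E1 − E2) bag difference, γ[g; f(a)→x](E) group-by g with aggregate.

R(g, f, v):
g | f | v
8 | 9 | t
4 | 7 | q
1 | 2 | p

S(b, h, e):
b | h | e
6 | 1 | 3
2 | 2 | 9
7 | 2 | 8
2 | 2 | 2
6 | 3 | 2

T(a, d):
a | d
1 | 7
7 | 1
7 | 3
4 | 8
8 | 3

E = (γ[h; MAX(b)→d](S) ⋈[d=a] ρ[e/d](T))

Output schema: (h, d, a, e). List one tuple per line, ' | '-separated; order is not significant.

Row counts bottom-up:
  S → 5
  γ[h; MAX(b)→d](S) → 3
  T → 5
  ρ[e/d](T) → 5
  (γ[h; MAX(b)→d](S) ⋈[d=a] ρ[e/d](T)) → 2

== RESULT ==
h | d | a | e
2 | 7 | 7 | 1
2 | 7 | 7 | 3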